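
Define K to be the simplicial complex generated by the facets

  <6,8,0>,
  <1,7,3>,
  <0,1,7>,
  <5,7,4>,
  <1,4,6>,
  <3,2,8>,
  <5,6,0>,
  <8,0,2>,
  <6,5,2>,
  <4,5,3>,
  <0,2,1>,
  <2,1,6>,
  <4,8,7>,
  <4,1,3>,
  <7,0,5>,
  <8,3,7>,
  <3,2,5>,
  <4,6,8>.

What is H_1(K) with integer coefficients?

H_1 ≅ Z ⊕ Z/2Z.

Take the total order 0 < 1 < 2 < 3 < 4 < 5 < 6 < 7 < 8 on the vertex set. Then K (dimension 2) consists of the simplices:

  0-simplices (9): [0], [1], [2], [3], [4], [5], [6], [7], [8]
  1-simplices (27): (27 of them)
  2-simplices (18): [0,1,2], [0,1,7], [0,2,8], [0,5,6], [0,5,7], [0,6,8], [1,2,6], [1,3,4], [1,3,7], [1,4,6], [2,3,5], [2,3,8], [2,5,6], [3,4,5], [3,7,8], [4,5,7], [4,6,8], [4,7,8]

giving chain groups C_0 ≅ Z^9, C_1 ≅ Z^27, C_2 ≅ Z^18.

The boundary map ∂_1: C_1 → C_0 maps an edge to its endpoints' difference, ∂[p,q] = q − p. For instance
  ∂[2,6] = [6] − [2].
This gives a 9×27 integer matrix of rank 8; reducing to Smith normal form yields diagonal entries (1,1,1,1,1,1,1,1).

The boundary map ∂_2: C_2 → C_1 maps a triangle to the signed sum of its edges. For instance
  ∂[2,3,5] = [3,5] − [2,5] + [2,3],
  ∂[0,1,7] = [1,7] − [0,7] + [0,1].
This gives a 27×18 integer matrix of rank 18; reducing to Smith normal form yields diagonal entries (1,1,1,1,1,1,1,1,1,1,1,1,1,1,1,1,1,2).

Now H_k = ker ∂_k / im ∂_{k+1}, so:

  H_1: rank ker ∂_1 − rank ∂_2 = (27 − 8) − 18 = 1, and ∂_2 has invariant factor 2 > 1, so H_1 ≅ Z ⊕ Z/2Z.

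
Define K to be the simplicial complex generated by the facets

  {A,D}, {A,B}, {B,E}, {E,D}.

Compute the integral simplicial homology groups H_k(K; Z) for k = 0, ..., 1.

K has 4 vertices, 4 edges.
rank ∂_0 = 0, rank ∂_1 = 3 ⇒ b_0 = 4 − 0 − 3 = 1; all invariant factors of ∂_1 are 1 so no torsion. So H_0 = Z.
rank ∂_1 = 3, rank ∂_2 = 0 ⇒ b_1 = 4 − 3 − 0 = 1. So H_1 = Z.

H_0 = Z,  H_1 = Z.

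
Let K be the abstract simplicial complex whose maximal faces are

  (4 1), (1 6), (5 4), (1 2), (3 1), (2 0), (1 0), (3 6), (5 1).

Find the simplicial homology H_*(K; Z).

Fix the vertex order 0 < 1 < 2 < 3 < 4 < 5 < 6 and write every simplex with vertices in increasing order. Then dim K = 1 and the simplices of K are:

  0-simplices (7): [0], [1], [2], [3], [4], [5], [6]
  1-simplices (9): [0,1], [0,2], [1,2], [1,3], [1,4], [1,5], [1,6], [3,6], [4,5]

so the chain groups are C_0 ≅ Z^7, C_1 ≅ Z^9.

The boundary map ∂_1: C_1 → C_0 maps an edge to its endpoints' difference, ∂[p,q] = q − p. For instance
  ∂[1,5] = [5] − [1].
The resulting 7×9 matrix has rank 6, and its Smith normal form has invariant factors (1,1,1,1,1,1).

Computing H_k = (kernel of ∂_k) / (image of ∂_{k+1}):

  H_0: rank C_0 − rank ∂_1 = 7 − 6 = 1, and the invariant factors of ∂_1 are all 1, so H_0 = Z.
  H_1: rank ker ∂_1 − rank ∂_2 = (9 − 6) − 0 = 3, and there is no ∂_2, so H_1 = Z^3.

As a check, the Euler characteristic is 7 − 9 = -2, which agrees with 1 − 3 = -2.
(K is a triangulation of a wedge of 3 circles.)

H_0 = Z,  H_1 = Z^3.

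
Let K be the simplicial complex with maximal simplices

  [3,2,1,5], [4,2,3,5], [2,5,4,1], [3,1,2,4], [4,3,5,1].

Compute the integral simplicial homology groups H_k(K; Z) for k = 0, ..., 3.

Fix the vertex order 1 < 2 < 3 < 4 < 5 and write every simplex with vertices in increasing order. Then dim K = 3 and the simplices of K are:

  0-simplices (5): [1], [2], [3], [4], [5]
  1-simplices (10): [1,2], [1,3], [1,4], [1,5], [2,3], [2,4], [2,5], [3,4], [3,5], [4,5]
  2-simplices (10): [1,2,3], [1,2,4], [1,2,5], [1,3,4], [1,3,5], [1,4,5], [2,3,4], [2,3,5], [2,4,5], [3,4,5]
  3-simplices (5): [1,2,3,4], [1,2,3,5], [1,2,4,5], [1,3,4,5], [2,3,4,5]

giving chain groups C_0 ≅ Z^5, C_1 ≅ Z^10, C_2 ≅ Z^10, C_3 ≅ Z^5.

The boundary map ∂_1: C_1 → C_0 is given by ∂[p,q] = [q] − [p]. For instance
  ∂[1,2] = [2] − [1].
The resulting 5×10 matrix has rank 4, and its Smith normal form has invariant factors (1,1,1,1).

∂_2: C_2 → C_1 maps a triangle to the signed sum of its edges. For instance
  ∂[3,4,5] = [4,5] − [3,5] + [3,4],
  ∂[1,3,5] = [3,5] − [1,5] + [1,3].
The 10×10 boundary matrix has rank 6 and Smith normal form diag(1,1,1,1,1,1).

The boundary map ∂_3: C_3 → C_2 sends each 3-simplex σ to the alternating sum Σ_i (−1)^i (σ with its i-th vertex removed). For instance
  ∂[1,2,3,4] = [2,3,4] − [1,3,4] + [1,2,4] − [1,2,3],
  ∂[2,3,4,5] = [3,4,5] − [2,4,5] + [2,3,5] − [2,3,4].
This gives a 10×5 integer matrix of rank 4; reducing to Smith normal form yields diagonal entries (1,1,1,1).

Reading off H_k = ker ∂_k / im ∂_{k+1}:

  H_0: rank C_0 − rank ∂_1 = 5 − 4 = 1, and the invariant factors of ∂_1 are all 1, so H_0 ≅ Z.
  H_1: rank ker ∂_1 − rank ∂_2 = (10 − 4) − 6 = 0, and the invariant factors of ∂_2 are all 1, so H_1 ≅ 0.
  H_2: rank ker ∂_2 − rank ∂_3 = (10 − 6) − 4 = 0, and the invariant factors of ∂_3 are all 1, so H_2 ≅ 0.
  H_3: rank ker ∂_3 − rank ∂_4 = (5 − 4) − 0 = 1, and there is no ∂_4, so H_3 ≅ Z.

As a check, the Euler characteristic is 5 − 10 + 10 − 5 = 0, which agrees with 1 − 0 + 0 − 1 = 0.

H_0 = Z,  H_1 = 0,  H_2 = 0,  H_3 = Z.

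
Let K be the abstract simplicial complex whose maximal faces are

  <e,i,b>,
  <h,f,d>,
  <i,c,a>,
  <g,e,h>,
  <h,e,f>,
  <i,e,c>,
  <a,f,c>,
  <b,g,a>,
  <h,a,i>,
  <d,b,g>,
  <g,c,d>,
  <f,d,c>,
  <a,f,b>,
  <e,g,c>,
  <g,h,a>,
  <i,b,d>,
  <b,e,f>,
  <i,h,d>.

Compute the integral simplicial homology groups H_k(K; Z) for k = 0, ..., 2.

H_0 ≅ Z,  H_1 ≅ Z^2,  H_2 ≅ Z.

Fix the vertex order a < b < c < d < e < f < g < h < i and write every simplex with vertices in increasing order. Then dim K = 2 and the simplices of K are:

  0-simplices (9): a, b, c, d, e, f, g, h, i
  1-simplices (27): ab, ac, af, ag, ah, ai, bd, be, bf, bg, bi, cd, ce, cf, cg, ci, df, dg, dh, di, ef, eg, eh, ei, fh, gh, hi
  2-simplices (18): abf, abg, acf, aci, agh, ahi, bdg, bdi, bef, bei, cdf, cdg, ceg, cei, dfh, dhi, efh, egh

so the chain groups are C_0 ≅ Z^9, C_1 ≅ Z^27, C_2 ≅ Z^18.

∂_1: C_1 → C_0 sends each edge [p,q] (with p < q) to q − p. For instance
  ∂dh = h − d.
This gives a 9×27 integer matrix of rank 8; reducing to Smith normal form yields diagonal entries (1,1,1,1,1,1,1,1).

The boundary map ∂_2: C_2 → C_1 maps a triangle to the signed sum of its edges. For instance
  ∂abf = bf − af + ab,
  ∂efh = fh − eh + ef.
The 27×18 boundary matrix has rank 17 and Smith normal form diag(1,1,1,1,1,1,1,1,1,1,1,1,1,1,1,1,1).

Computing H_k = (kernel of ∂_k) / (image of ∂_{k+1}):

  H_0: rank C_0 − rank ∂_1 = 9 − 8 = 1, and the invariant factors of ∂_1 are all 1, so H_0 = Z.
  H_1: rank ker ∂_1 − rank ∂_2 = (27 − 8) − 17 = 2, and the invariant factors of ∂_2 are all 1, so H_1 = Z^2.
  H_2: rank ker ∂_2 − rank ∂_3 = (18 − 17) − 0 = 1, and there is no ∂_3, so H_2 = Z.

As a check, the Euler characteristic is 9 − 27 + 18 = 0, which agrees with 1 − 2 + 1 = 0.
(K is a triangulation of the torus T^2.)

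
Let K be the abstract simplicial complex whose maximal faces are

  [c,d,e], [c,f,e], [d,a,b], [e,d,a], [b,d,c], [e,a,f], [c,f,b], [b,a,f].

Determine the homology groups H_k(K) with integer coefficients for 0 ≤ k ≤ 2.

H_0 = Z,  H_1 = 0,  H_2 = Z.

Take the total order a < b < c < d < e < f on the vertex set. Then K (dimension 2) consists of the simplices:

  0-simplices (6): a, b, c, d, e, f
  1-simplices (12): ab, ad, ae, af, bc, bd, bf, cd, ce, cf, de, ef
  2-simplices (8): abd, abf, ade, aef, bcd, bcf, cde, cef

so the chain groups are C_0 ≅ Z^6, C_1 ≅ Z^12, C_2 ≅ Z^8.

∂_1: C_1 → C_0 is given by ∂[p,q] = [q] − [p].
This gives a 6×12 integer matrix of rank 5; reducing to Smith normal form yields diagonal entries (1,1,1,1,1).

∂_2: C_2 → C_1 maps a triangle to the signed sum of its edges. For instance
  ∂ade = de − ae + ad,
  ∂bcd = cd − bd + bc.
The 12×8 boundary matrix has rank 7 and Smith normal form diag(1,1,1,1,1,1,1).

Computing H_k = (kernel of ∂_k) / (image of ∂_{k+1}):

  H_0: rank C_0 − rank ∂_1 = 6 − 5 = 1, and the invariant factors of ∂_1 are all 1, so H_0 ≅ Z.
  H_1: rank ker ∂_1 − rank ∂_2 = (12 − 5) − 7 = 0, and the invariant factors of ∂_2 are all 1, so H_1 ≅ 0.
  H_2: rank ker ∂_2 − rank ∂_3 = (8 − 7) − 0 = 1, and there is no ∂_3, so H_2 ≅ Z.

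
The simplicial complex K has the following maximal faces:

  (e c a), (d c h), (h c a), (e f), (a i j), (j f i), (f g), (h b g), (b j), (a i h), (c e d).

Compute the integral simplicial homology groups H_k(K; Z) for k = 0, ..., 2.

We work with the vertex ordering a < b < c < d < e < f < g < h < i < j. The simplices of K, each written with vertices in increasing order, are:

  0-simplices (10): a, b, c, d, e, f, g, h, i, j
  1-simplices (20): ac, ae, ah, ai, aj, bg, bh, bj, cd, ce, ch, de, dh, ef, fg, fi, fj, gh, hi, ij
  2-simplices (8): ace, ach, ahi, aij, bgh, cde, cdh, fij

Hence C_0 ≅ Z^10, C_1 ≅ Z^20, C_2 ≅ Z^8.

∂_1: C_1 → C_0 sends each edge [p,q] (with p < q) to q − p. For instance
  ∂dh = h − d.
The 10×20 boundary matrix has rank 9 and Smith normal form diag(1,1,1,1,1,1,1,1,1).

The boundary map ∂_2: C_2 → C_1 acts by ∂[p,q,r] = [q,r] − [p,r] + [p,q]. For instance
  ∂aij = ij − aj + ai,
  ∂cde = de − ce + cd.
As a 20×8 matrix over Z this has rank 8, with invariant factors (1,1,1,1,1,1,1,1).

From H_k ≅ ker(∂_k) / im(∂_{k+1}) we obtain:

  H_0: rank C_0 − rank ∂_1 = 10 − 9 = 1, and the invariant factors of ∂_1 are all 1, so H_0 ≅ Z.
  H_1: rank ker ∂_1 − rank ∂_2 = (20 − 9) − 8 = 3, and the invariant factors of ∂_2 are all 1, so H_1 ≅ Z^3.
  H_2: rank ker ∂_2 − rank ∂_3 = (8 − 8) − 0 = 0, and there is no ∂_3, so H_2 ≅ 0.

H_0 ≅ Z,  H_1 ≅ Z^3,  H_2 = 0.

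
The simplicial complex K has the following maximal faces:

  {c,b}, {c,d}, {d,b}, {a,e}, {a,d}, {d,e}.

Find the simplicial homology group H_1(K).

Order the vertices as a < b < c < d < e. Listing each simplex with vertices in this order, K has dimension 1 with simplices:

  0-simplices (5): a, b, c, d, e
  1-simplices (6): ad, ae, bc, bd, cd, de

so the chain groups are C_0 ≅ Z^5, C_1 ≅ Z^6.

∂_1: C_1 → C_0 sends each edge [p,q] (with p < q) to q − p.
This gives a 5×6 integer matrix of rank 4; reducing to Smith normal form yields diagonal entries (1,1,1,1).

Now H_k = ker ∂_k / im ∂_{k+1}, so:

  H_1: rank ker ∂_1 − rank ∂_2 = (6 − 4) − 0 = 2, and there is no ∂_2, so H_1 = Z^2.

(K is a triangulation of a wedge of 2 circles.)

H_1 ≅ Z^2.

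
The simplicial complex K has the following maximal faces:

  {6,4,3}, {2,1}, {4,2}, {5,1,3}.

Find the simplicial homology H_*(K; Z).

Take the total order 1 < 2 < 3 < 4 < 5 < 6 on the vertex set. Then K (dimension 2) consists of the simplices:

  0-simplices (6): [1], [2], [3], [4], [5], [6]
  1-simplices (8): [1,2], [1,3], [1,5], [2,4], [3,4], [3,5], [3,6], [4,6]
  2-simplices (2): [1,3,5], [3,4,6]

so the chain groups are C_0 ≅ Z^6, C_1 ≅ Z^8, C_2 ≅ Z^2.

The boundary map ∂_1: C_1 → C_0 sends each edge [p,q] (with p < q) to q − p. For instance
  ∂[4,6] = [6] − [4].
The resulting 6×8 matrix has rank 5, and its Smith normal form has invariant factors (1,1,1,1,1).

The boundary map ∂_2: C_2 → C_1 maps a triangle to the signed sum of its edges. For instance
  ∂[3,4,6] = [4,6] − [3,6] + [3,4],
  ∂[1,3,5] = [3,5] − [1,5] + [1,3].
The 8×2 boundary matrix has rank 2 and Smith normal form diag(1,1).

Computing H_k = (kernel of ∂_k) / (image of ∂_{k+1}):

  H_0: rank C_0 − rank ∂_1 = 6 − 5 = 1, and the invariant factors of ∂_1 are all 1, so H_0 = Z.
  H_1: rank ker ∂_1 − rank ∂_2 = (8 − 5) − 2 = 1, and the invariant factors of ∂_2 are all 1, so H_1 = Z.
  H_2: rank ker ∂_2 − rank ∂_3 = (2 − 2) − 0 = 0, and there is no ∂_3, so H_2 = 0.

H_0 = Z,  H_1 = Z,  H_2 = 0.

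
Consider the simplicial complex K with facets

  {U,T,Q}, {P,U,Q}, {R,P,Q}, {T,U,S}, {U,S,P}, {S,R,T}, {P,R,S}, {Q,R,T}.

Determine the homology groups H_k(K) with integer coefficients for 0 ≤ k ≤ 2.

H_0 = Z,  H_1 = 0,  H_2 = Z.

We work with the vertex ordering P < Q < R < S < T < U. The simplices of K, each written with vertices in increasing order, are:

  0-simplices (6): P, Q, R, S, T, U
  1-simplices (12): PQ, PR, PS, PU, QR, QT, QU, RS, RT, ST, SU, TU
  2-simplices (8): PQR, PQU, PRS, PSU, QRT, QTU, RST, STU

giving chain groups C_0 ≅ Z^6, C_1 ≅ Z^12, C_2 ≅ Z^8.

Boundary ∂_1: C_1 → C_0 maps an edge to its endpoints' difference, ∂[p,q] = q − p. For instance
  ∂ST = T − S.
The 6×12 boundary matrix has rank 5 and Smith normal form diag(1,1,1,1,1).

The boundary map ∂_2: C_2 → C_1 maps a triangle to the signed sum of its edges. For instance
  ∂QRT = RT − QT + QR,
  ∂STU = TU − SU + ST.
This gives a 12×8 integer matrix of rank 7; reducing to Smith normal form yields diagonal entries (1,1,1,1,1,1,1).

From H_k ≅ ker(∂_k) / im(∂_{k+1}) we obtain:

  H_0: rank C_0 − rank ∂_1 = 6 − 5 = 1, and the invariant factors of ∂_1 are all 1, so H_0 = Z.
  H_1: rank ker ∂_1 − rank ∂_2 = (12 − 5) − 7 = 0, and the invariant factors of ∂_2 are all 1, so H_1 = 0.
  H_2: rank ker ∂_2 − rank ∂_3 = (8 − 7) − 0 = 1, and there is no ∂_3, so H_2 = Z.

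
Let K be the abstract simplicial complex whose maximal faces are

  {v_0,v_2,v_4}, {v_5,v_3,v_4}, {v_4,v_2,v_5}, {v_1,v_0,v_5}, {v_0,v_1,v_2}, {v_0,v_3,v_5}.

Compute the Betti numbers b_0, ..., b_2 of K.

b_0 = 1, b_1 = 1, b_2 = 0.

We work with the vertex ordering v_0 < v_1 < v_2 < v_3 < v_4 < v_5. The simplices of K, each written with vertices in increasing order, are:

  0-simplices (6): [v_0], [v_1], [v_2], [v_3], [v_4], [v_5]
  1-simplices (12): [v_0,v_1], [v_0,v_2], [v_0,v_3], [v_0,v_4], [v_0,v_5], [v_1,v_2], [v_1,v_5], [v_2,v_4], [v_2,v_5], [v_3,v_4], [v_3,v_5], [v_4,v_5]
  2-simplices (6): [v_0,v_1,v_2], [v_0,v_1,v_5], [v_0,v_2,v_4], [v_0,v_3,v_5], [v_2,v_4,v_5], [v_3,v_4,v_5]

Hence C_0 ≅ Z^6, C_1 ≅ Z^12, C_2 ≅ Z^6.

The boundary map ∂_1: C_1 → C_0 is given by ∂[p,q] = [q] − [p].
This gives a 6×12 integer matrix of rank 5; reducing to Smith normal form yields diagonal entries (1,1,1,1,1).

The boundary map ∂_2: C_2 → C_1 acts by ∂[p,q,r] = [q,r] − [p,r] + [p,q]. For instance
  ∂[v_0,v_2,v_4] = [v_2,v_4] − [v_0,v_4] + [v_0,v_2],
  ∂[v_3,v_4,v_5] = [v_4,v_5] − [v_3,v_5] + [v_3,v_4].
As a 12×6 matrix over Z this has rank 6, with invariant factors (1,1,1,1,1,1).

Now H_k = ker ∂_k / im ∂_{k+1}, so:

  H_0: rank C_0 − rank ∂_1 = 6 − 5 = 1, and the invariant factors of ∂_1 are all 1, so H_0 = Z.
  H_1: rank ker ∂_1 − rank ∂_2 = (12 − 5) − 6 = 1, and the invariant factors of ∂_2 are all 1, so H_1 = Z.
  H_2: rank ker ∂_2 − rank ∂_3 = (6 − 6) − 0 = 0, and there is no ∂_3, so H_2 = 0.

(K is a triangulation of the cylinder S^1 x I.)

Hence the Betti numbers are b_0 = 1, b_1 = 1, b_2 = 0.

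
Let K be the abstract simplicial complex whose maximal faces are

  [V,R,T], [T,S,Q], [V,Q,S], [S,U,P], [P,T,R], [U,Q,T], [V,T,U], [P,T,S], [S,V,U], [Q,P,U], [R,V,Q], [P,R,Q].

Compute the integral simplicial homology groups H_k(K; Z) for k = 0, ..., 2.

H_0 ≅ Z,  H_1 ≅ Z/2,  H_2 = 0.

Take the total order P < Q < R < S < T < U < V on the vertex set. Then K (dimension 2) consists of the simplices:

  0-simplices (7): P, Q, R, S, T, U, V
  1-simplices (18): PQ, PR, PS, PT, PU, QR, QS, QT, QU, QV, RT, RV, ST, SU, SV, TU, TV, UV
  2-simplices (12): PQR, PQU, PRT, PST, PSU, QRV, QST, QSV, QTU, RTV, SUV, TUV

so the chain groups are C_0 ≅ Z^7, C_1 ≅ Z^18, C_2 ≅ Z^12.

∂_1: C_1 → C_0 sends each edge [p,q] (with p < q) to q − p.
As a 7×18 matrix over Z this has rank 6, with invariant factors (1,1,1,1,1,1).

∂_2: C_2 → C_1 sends each 2-simplex [p,q,r] to [q,r] − [p,r] + [p,q]. For instance
  ∂PQR = QR − PR + PQ,
  ∂SUV = UV − SV + SU.
The resulting 18×12 matrix has rank 12, and its Smith normal form has invariant factors (1,1,1,1,1,1,1,1,1,1,1,2).

From H_k ≅ ker(∂_k) / im(∂_{k+1}) we obtain:

  H_0: rank C_0 − rank ∂_1 = 7 − 6 = 1, and the invariant factors of ∂_1 are all 1, so H_0 ≅ Z.
  H_1: rank ker ∂_1 − rank ∂_2 = (18 − 6) − 12 = 0, and ∂_2 has invariant factor 2 > 1, so H_1 ≅ Z/2.
  H_2: rank ker ∂_2 − rank ∂_3 = (12 − 12) − 0 = 0, and there is no ∂_3, so H_2 ≅ 0.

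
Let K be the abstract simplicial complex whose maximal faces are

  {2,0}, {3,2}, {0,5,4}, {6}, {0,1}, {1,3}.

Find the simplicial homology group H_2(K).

H_2 ≅ 0.

Order the vertices as 0 < 1 < 2 < 3 < 4 < 5 < 6. Listing each simplex with vertices in this order, K has dimension 2 with simplices:

  0-simplices (7): [0], [1], [2], [3], [4], [5], [6]
  1-simplices (7): [0,1], [0,2], [0,4], [0,5], [1,3], [2,3], [4,5]
  2-simplices (1): [0,4,5]

Hence C_0 ≅ Z^7, C_1 ≅ Z^7, C_2 ≅ Z^1.

∂_1: C_1 → C_0 is given by ∂[p,q] = [q] − [p]. For instance
  ∂[1,3] = [3] − [1].
The resulting 7×7 matrix has rank 5, and its Smith normal form has invariant factors (1,1,1,1,1).

Boundary ∂_2: C_2 → C_1 acts by ∂[p,q,r] = [q,r] − [p,r] + [p,q]. For instance
  ∂[0,4,5] = [4,5] − [0,5] + [0,4].
The resulting 7×1 matrix has rank 1, and its Smith normal form has invariant factors (1).

Computing H_k = (kernel of ∂_k) / (image of ∂_{k+1}):

  H_2: rank ker ∂_2 − rank ∂_3 = (1 − 1) − 0 = 0, and there is no ∂_3, so H_2 = 0.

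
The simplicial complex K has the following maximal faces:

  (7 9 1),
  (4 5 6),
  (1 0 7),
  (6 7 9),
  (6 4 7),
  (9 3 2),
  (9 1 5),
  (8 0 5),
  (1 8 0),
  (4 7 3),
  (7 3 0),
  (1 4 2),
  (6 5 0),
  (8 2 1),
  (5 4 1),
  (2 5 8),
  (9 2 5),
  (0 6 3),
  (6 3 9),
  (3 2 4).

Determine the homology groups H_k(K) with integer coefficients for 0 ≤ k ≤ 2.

Take the total order 0 < 1 < 2 < 3 < 4 < 5 < 6 < 7 < 8 < 9 on the vertex set. Then K (dimension 2) consists of the simplices:

  0-simplices (10): [0], [1], [2], [3], [4], [5], [6], [7], [8], [9]
  1-simplices (30): (30 of them)
  2-simplices (20): (20 of them)

so the chain groups are C_0 ≅ Z^10, C_1 ≅ Z^30, C_2 ≅ Z^20.

∂_1: C_1 → C_0 is given by ∂[p,q] = [q] − [p]. For instance
  ∂[2,8] = [8] − [2].
The resulting 10×30 matrix has rank 9, and its Smith normal form has invariant factors (1,1,1,1,1,1,1,1,1).

The boundary map ∂_2: C_2 → C_1 acts by ∂[p,q,r] = [q,r] − [p,r] + [p,q]. For instance
  ∂[1,2,4] = [2,4] − [1,4] + [1,2],
  ∂[0,1,8] = [1,8] − [0,8] + [0,1].
As a 30×20 matrix over Z this has rank 20, with invariant factors (1,1,1,1,1,1,1,1,1,1,1,1,1,1,1,1,1,1,1,2).

Reading off H_k = ker ∂_k / im ∂_{k+1}:

  H_0: rank C_0 − rank ∂_1 = 10 − 9 = 1, and the invariant factors of ∂_1 are all 1, so H_0 = Z.
  H_1: rank ker ∂_1 − rank ∂_2 = (30 − 9) − 20 = 1, and ∂_2 has invariant factor 2 > 1, so H_1 = Z ⊕ Z/2.
  H_2: rank ker ∂_2 − rank ∂_3 = (20 − 20) − 0 = 0, and there is no ∂_3, so H_2 = 0.

As a check, the Euler characteristic is 10 − 30 + 20 = 0, which agrees with 1 − 1 + 0 = 0.

H_0 ≅ Z,  H_1 ≅ Z ⊕ Z/2,  H_2 = 0.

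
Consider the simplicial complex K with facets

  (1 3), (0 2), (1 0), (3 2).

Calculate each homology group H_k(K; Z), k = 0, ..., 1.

Take the total order 0 < 1 < 2 < 3 on the vertex set. Then K (dimension 1) consists of the simplices:

  0-simplices (4): [0], [1], [2], [3]
  1-simplices (4): [0,1], [0,2], [1,3], [2,3]

giving chain groups C_0 ≅ Z^4, C_1 ≅ Z^4.

∂_1: C_1 → C_0 maps an edge to its endpoints' difference, ∂[p,q] = q − p.
As a 4×4 matrix over Z this has rank 3, with invariant factors (1,1,1).

Reading off H_k = ker ∂_k / im ∂_{k+1}:

  H_0: rank C_0 − rank ∂_1 = 4 − 3 = 1, and the invariant factors of ∂_1 are all 1, so H_0 ≅ Z.
  H_1: rank ker ∂_1 − rank ∂_2 = (4 − 3) − 0 = 1, and there is no ∂_2, so H_1 ≅ Z.

H_0 ≅ Z,  H_1 ≅ Z.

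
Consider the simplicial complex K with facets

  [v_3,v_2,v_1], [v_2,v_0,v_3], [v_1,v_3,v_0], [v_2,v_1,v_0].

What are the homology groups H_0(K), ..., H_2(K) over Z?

We work with the vertex ordering v_0 < v_1 < v_2 < v_3. The simplices of K, each written with vertices in increasing order, are:

  0-simplices (4): [v_0], [v_1], [v_2], [v_3]
  1-simplices (6): [v_0,v_1], [v_0,v_2], [v_0,v_3], [v_1,v_2], [v_1,v_3], [v_2,v_3]
  2-simplices (4): [v_0,v_1,v_2], [v_0,v_1,v_3], [v_0,v_2,v_3], [v_1,v_2,v_3]

giving chain groups C_0 ≅ Z^4, C_1 ≅ Z^6, C_2 ≅ Z^4.

∂_1: C_1 → C_0 is given by ∂[p,q] = [q] − [p].
As a 4×6 matrix over Z this has rank 3, with invariant factors (1,1,1).

Boundary ∂_2: C_2 → C_1 acts by ∂[p,q,r] = [q,r] − [p,r] + [p,q]. For instance
  ∂[v_0,v_2,v_3] = [v_2,v_3] − [v_0,v_3] + [v_0,v_2],
  ∂[v_1,v_2,v_3] = [v_2,v_3] − [v_1,v_3] + [v_1,v_2].
The resulting 6×4 matrix has rank 3, and its Smith normal form has invariant factors (1,1,1).

Reading off H_k = ker ∂_k / im ∂_{k+1}:

  H_0: rank C_0 − rank ∂_1 = 4 − 3 = 1, and the invariant factors of ∂_1 are all 1, so H_0 = Z.
  H_1: rank ker ∂_1 − rank ∂_2 = (6 − 3) − 3 = 0, and the invariant factors of ∂_2 are all 1, so H_1 = 0.
  H_2: rank ker ∂_2 − rank ∂_3 = (4 − 3) − 0 = 1, and there is no ∂_3, so H_2 = Z.

H_0 ≅ Z,  H_1 = 0,  H_2 ≅ Z.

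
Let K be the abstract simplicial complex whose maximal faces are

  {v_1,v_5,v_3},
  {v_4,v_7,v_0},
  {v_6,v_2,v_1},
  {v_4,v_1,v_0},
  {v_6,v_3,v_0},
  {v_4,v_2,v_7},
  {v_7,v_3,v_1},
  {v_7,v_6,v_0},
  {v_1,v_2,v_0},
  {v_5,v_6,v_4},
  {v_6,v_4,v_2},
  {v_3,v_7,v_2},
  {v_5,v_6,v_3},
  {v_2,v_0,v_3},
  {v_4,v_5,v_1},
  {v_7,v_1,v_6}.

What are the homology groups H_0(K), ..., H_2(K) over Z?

We work with the vertex ordering v_0 < v_1 < v_2 < v_3 < v_4 < v_5 < v_6 < v_7. The simplices of K, each written with vertices in increasing order, are:

  0-simplices (8): [v_0], [v_1], [v_2], [v_3], [v_4], [v_5], [v_6], [v_7]
  1-simplices (24): (24 of them)
  2-simplices (16): (16 of them)

Hence C_0 ≅ Z^8, C_1 ≅ Z^24, C_2 ≅ Z^16.

The boundary map ∂_1: C_1 → C_0 maps an edge to its endpoints' difference, ∂[p,q] = q − p. For instance
  ∂[v_1,v_4] = [v_4] − [v_1].
As a 8×24 matrix over Z this has rank 7, with invariant factors (1,1,1,1,1,1,1).

∂_2: C_2 → C_1 acts by ∂[p,q,r] = [q,r] − [p,r] + [p,q]. For instance
  ∂[v_0,v_1,v_4] = [v_1,v_4] − [v_0,v_4] + [v_0,v_1],
  ∂[v_0,v_1,v_2] = [v_1,v_2] − [v_0,v_2] + [v_0,v_1].
The 24×16 boundary matrix has rank 15 and Smith normal form diag(1,1,1,1,1,1,1,1,1,1,1,1,1,1,1).

Reading off H_k = ker ∂_k / im ∂_{k+1}:

  H_0: rank C_0 − rank ∂_1 = 8 − 7 = 1, and the invariant factors of ∂_1 are all 1, so H_0 ≅ Z.
  H_1: rank ker ∂_1 − rank ∂_2 = (24 − 7) − 15 = 2, and the invariant factors of ∂_2 are all 1, so H_1 ≅ Z^2.
  H_2: rank ker ∂_2 − rank ∂_3 = (16 − 15) − 0 = 1, and there is no ∂_3, so H_2 ≅ Z.

As a check, the Euler characteristic is 8 − 24 + 16 = 0, which agrees with 1 − 2 + 1 = 0.
(K is a triangulation of the torus T^2.)

H_0 = Z,  H_1 = Z^2,  H_2 = Z.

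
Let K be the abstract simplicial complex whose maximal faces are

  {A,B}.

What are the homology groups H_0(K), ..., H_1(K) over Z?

Take the total order A < B on the vertex set. Then K (dimension 1) consists of the simplices:

  0-simplices (2): A, B
  1-simplices (1): AB

Hence C_0 ≅ Z^2, C_1 ≅ Z^1.

The boundary map ∂_1: C_1 → C_0 maps an edge to its endpoints' difference, ∂[p,q] = q − p.
The 2×1 boundary matrix has rank 1 and Smith normal form diag(1).

Now H_k = ker ∂_k / im ∂_{k+1}, so:

  H_0: rank C_0 − rank ∂_1 = 2 − 1 = 1, and the invariant factors of ∂_1 are all 1, so H_0 = Z.
  H_1: rank ker ∂_1 − rank ∂_2 = (1 − 1) − 0 = 0, and there is no ∂_2, so H_1 = 0.

(K is a triangulation of the 1-simplex.)

H_0 ≅ Z,  H_1 = 0.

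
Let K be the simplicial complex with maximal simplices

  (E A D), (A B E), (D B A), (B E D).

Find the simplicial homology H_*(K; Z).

Order the vertices as A < B < D < E. Listing each simplex with vertices in this order, K has dimension 2 with simplices:

  0-simplices (4): A, B, D, E
  1-simplices (6): AB, AD, AE, BD, BE, DE
  2-simplices (4): ABD, ABE, ADE, BDE

so the chain groups are C_0 ≅ Z^4, C_1 ≅ Z^6, C_2 ≅ Z^4.

Boundary ∂_1: C_1 → C_0 sends each edge [p,q] (with p < q) to q − p. For instance
  ∂AE = E − A.
The resulting 4×6 matrix has rank 3, and its Smith normal form has invariant factors (1,1,1).

∂_2: C_2 → C_1 maps a triangle to the signed sum of its edges. For instance
  ∂ABD = BD − AD + AB,
  ∂ADE = DE − AE + AD.
As a 6×4 matrix over Z this has rank 3, with invariant factors (1,1,1).

Now H_k = ker ∂_k / im ∂_{k+1}, so:

  H_0: rank C_0 − rank ∂_1 = 4 − 3 = 1, and the invariant factors of ∂_1 are all 1, so H_0 ≅ Z.
  H_1: rank ker ∂_1 − rank ∂_2 = (6 − 3) − 3 = 0, and the invariant factors of ∂_2 are all 1, so H_1 ≅ 0.
  H_2: rank ker ∂_2 − rank ∂_3 = (4 − 3) − 0 = 1, and there is no ∂_3, so H_2 ≅ Z.

H_0 = Z,  H_1 = 0,  H_2 = Z.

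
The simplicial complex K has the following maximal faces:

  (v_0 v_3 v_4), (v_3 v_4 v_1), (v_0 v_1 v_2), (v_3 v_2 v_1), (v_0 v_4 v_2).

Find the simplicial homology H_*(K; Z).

We work with the vertex ordering v_0 < v_1 < v_2 < v_3 < v_4. The simplices of K, each written with vertices in increasing order, are:

  0-simplices (5): [v_0], [v_1], [v_2], [v_3], [v_4]
  1-simplices (10): [v_0,v_1], [v_0,v_2], [v_0,v_3], [v_0,v_4], [v_1,v_2], [v_1,v_3], [v_1,v_4], [v_2,v_3], [v_2,v_4], [v_3,v_4]
  2-simplices (5): [v_0,v_1,v_2], [v_0,v_2,v_4], [v_0,v_3,v_4], [v_1,v_2,v_3], [v_1,v_3,v_4]

giving chain groups C_0 ≅ Z^5, C_1 ≅ Z^10, C_2 ≅ Z^5.

The boundary map ∂_1: C_1 → C_0 is given by ∂[p,q] = [q] − [p].
The resulting 5×10 matrix has rank 4, and its Smith normal form has invariant factors (1,1,1,1).

Boundary ∂_2: C_2 → C_1 acts by ∂[p,q,r] = [q,r] − [p,r] + [p,q]. For instance
  ∂[v_1,v_2,v_3] = [v_2,v_3] − [v_1,v_3] + [v_1,v_2],
  ∂[v_0,v_2,v_4] = [v_2,v_4] − [v_0,v_4] + [v_0,v_2].
This gives a 10×5 integer matrix of rank 5; reducing to Smith normal form yields diagonal entries (1,1,1,1,1).

From H_k ≅ ker(∂_k) / im(∂_{k+1}) we obtain:

  H_0: rank C_0 − rank ∂_1 = 5 − 4 = 1, and the invariant factors of ∂_1 are all 1, so H_0 = Z.
  H_1: rank ker ∂_1 − rank ∂_2 = (10 − 4) − 5 = 1, and the invariant factors of ∂_2 are all 1, so H_1 = Z.
  H_2: rank ker ∂_2 − rank ∂_3 = (5 − 5) − 0 = 0, and there is no ∂_3, so H_2 = 0.

As a check, the Euler characteristic is 5 − 10 + 5 = 0, which agrees with 1 − 1 + 0 = 0.
(K is a triangulation of the Möbius band.)

H_0 ≅ Z,  H_1 ≅ Z,  H_2 = 0.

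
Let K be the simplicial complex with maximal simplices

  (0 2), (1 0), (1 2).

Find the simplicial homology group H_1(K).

We work with the vertex ordering 0 < 1 < 2. The simplices of K, each written with vertices in increasing order, are:

  0-simplices (3): [0], [1], [2]
  1-simplices (3): [0,1], [0,2], [1,2]

so the chain groups are C_0 ≅ Z^3, C_1 ≅ Z^3.

Boundary ∂_1: C_1 → C_0 maps an edge to its endpoints' difference, ∂[p,q] = q − p. For instance
  ∂[0,2] = [2] − [0].
As a 3×3 matrix over Z this has rank 2, with invariant factors (1,1).

Now H_k = ker ∂_k / im ∂_{k+1}, so:

  H_1: rank ker ∂_1 − rank ∂_2 = (3 − 2) − 0 = 1, and there is no ∂_2, so H_1 ≅ Z.

(K is a triangulation of the circle S^1.)

H_1 ≅ Z.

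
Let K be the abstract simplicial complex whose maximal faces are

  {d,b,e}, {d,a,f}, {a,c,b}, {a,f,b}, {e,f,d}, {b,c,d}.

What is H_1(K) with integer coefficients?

Fix the vertex order a < b < c < d < e < f and write every simplex with vertices in increasing order. Then dim K = 2 and the simplices of K are:

  0-simplices (6): a, b, c, d, e, f
  1-simplices (12): ab, ac, ad, af, bc, bd, be, bf, cd, de, df, ef
  2-simplices (6): abc, abf, adf, bcd, bde, def

so the chain groups are C_0 ≅ Z^6, C_1 ≅ Z^12, C_2 ≅ Z^6.

∂_1: C_1 → C_0 sends each edge [p,q] (with p < q) to q − p.
The 6×12 boundary matrix has rank 5 and Smith normal form diag(1,1,1,1,1).

Boundary ∂_2: C_2 → C_1 sends each 2-simplex [p,q,r] to [q,r] − [p,r] + [p,q]. For instance
  ∂abf = bf − af + ab,
  ∂bde = de − be + bd.
The 12×6 boundary matrix has rank 6 and Smith normal form diag(1,1,1,1,1,1).

Now H_k = ker ∂_k / im ∂_{k+1}, so:

  H_1: rank ker ∂_1 − rank ∂_2 = (12 − 5) − 6 = 1, and the invariant factors of ∂_2 are all 1, so H_1 ≅ Z.

(K is a triangulation of the cylinder S^1 x I.)

H_1 = Z.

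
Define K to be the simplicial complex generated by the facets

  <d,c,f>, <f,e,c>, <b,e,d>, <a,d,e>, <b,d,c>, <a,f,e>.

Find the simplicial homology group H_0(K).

H_0 = Z.

K has 6 vertices, 12 edges, 6 triangles.
rank ∂_0 = 0, rank ∂_1 = 5 ⇒ b_0 = 6 − 0 − 5 = 1; all invariant factors of ∂_1 are 1 so no torsion. So H_0 ≅ Z.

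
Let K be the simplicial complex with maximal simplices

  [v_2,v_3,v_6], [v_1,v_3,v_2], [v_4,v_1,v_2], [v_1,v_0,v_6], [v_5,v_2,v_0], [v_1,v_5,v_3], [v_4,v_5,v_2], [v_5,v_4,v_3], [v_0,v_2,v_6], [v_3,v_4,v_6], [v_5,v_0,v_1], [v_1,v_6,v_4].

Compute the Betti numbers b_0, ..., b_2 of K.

b_0 = 1, b_1 = 0, b_2 = 0.

Take the total order v_0 < v_1 < v_2 < v_3 < v_4 < v_5 < v_6 on the vertex set. Then K (dimension 2) consists of the simplices:

  0-simplices (7): [v_0], [v_1], [v_2], [v_3], [v_4], [v_5], [v_6]
  1-simplices (18): (18 of them)
  2-simplices (12): (12 of them)

giving chain groups C_0 ≅ Z^7, C_1 ≅ Z^18, C_2 ≅ Z^12.

Boundary ∂_1: C_1 → C_0 is given by ∂[p,q] = [q] − [p]. For instance
  ∂[v_2,v_4] = [v_4] − [v_2].
The 7×18 boundary matrix has rank 6 and Smith normal form diag(1,1,1,1,1,1).

Boundary ∂_2: C_2 → C_1 acts by ∂[p,q,r] = [q,r] − [p,r] + [p,q]. For instance
  ∂[v_1,v_2,v_3] = [v_2,v_3] − [v_1,v_3] + [v_1,v_2],
  ∂[v_1,v_2,v_4] = [v_2,v_4] − [v_1,v_4] + [v_1,v_2].
As a 18×12 matrix over Z this has rank 12, with invariant factors (1,1,1,1,1,1,1,1,1,1,1,2).

Reading off H_k = ker ∂_k / im ∂_{k+1}:

  H_0: rank C_0 − rank ∂_1 = 7 − 6 = 1, and the invariant factors of ∂_1 are all 1, so H_0 ≅ Z.
  H_1: rank ker ∂_1 − rank ∂_2 = (18 − 6) − 12 = 0, and ∂_2 has invariant factor 2 > 1, so H_1 ≅ Z/2Z.
  H_2: rank ker ∂_2 − rank ∂_3 = (12 − 12) − 0 = 0, and there is no ∂_3, so H_2 ≅ 0.

Hence the Betti numbers are b_0 = 1, b_1 = 0, b_2 = 0.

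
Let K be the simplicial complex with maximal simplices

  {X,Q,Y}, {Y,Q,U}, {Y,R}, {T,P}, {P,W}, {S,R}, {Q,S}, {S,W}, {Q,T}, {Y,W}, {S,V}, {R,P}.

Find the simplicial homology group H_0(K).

H_0 ≅ Z.

K has 10 vertices, 15 edges, 2 triangles.
rank ∂_0 = 0, rank ∂_1 = 9 ⇒ b_0 = 10 − 0 − 9 = 1; all invariant factors of ∂_1 are 1 so no torsion. So H_0 ≅ Z.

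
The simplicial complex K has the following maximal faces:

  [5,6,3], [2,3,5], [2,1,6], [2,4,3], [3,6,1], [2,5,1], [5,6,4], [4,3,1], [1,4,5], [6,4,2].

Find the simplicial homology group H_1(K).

H_1 = Z/2Z.

Fix the vertex order 1 < 2 < 3 < 4 < 5 < 6 and write every simplex with vertices in increasing order. Then dim K = 2 and the simplices of K are:

  0-simplices (6): [1], [2], [3], [4], [5], [6]
  1-simplices (15): [1,2], [1,3], [1,4], [1,5], [1,6], [2,3], [2,4], [2,5], [2,6], [3,4], [3,5], [3,6], [4,5], [4,6], [5,6]
  2-simplices (10): [1,2,5], [1,2,6], [1,3,4], [1,3,6], [1,4,5], [2,3,4], [2,3,5], [2,4,6], [3,5,6], [4,5,6]

Hence C_0 ≅ Z^6, C_1 ≅ Z^15, C_2 ≅ Z^10.

∂_1: C_1 → C_0 sends each edge [p,q] (with p < q) to q − p. For instance
  ∂[5,6] = [6] − [5].
The resulting 6×15 matrix has rank 5, and its Smith normal form has invariant factors (1,1,1,1,1).

Boundary ∂_2: C_2 → C_1 sends each 2-simplex [p,q,r] to [q,r] − [p,r] + [p,q]. For instance
  ∂[1,2,5] = [2,5] − [1,5] + [1,2],
  ∂[4,5,6] = [5,6] − [4,6] + [4,5].
This gives a 15×10 integer matrix of rank 10; reducing to Smith normal form yields diagonal entries (1,1,1,1,1,1,1,1,1,2).

Computing H_k = (kernel of ∂_k) / (image of ∂_{k+1}):

  H_1: rank ker ∂_1 − rank ∂_2 = (15 − 5) − 10 = 0, and ∂_2 has invariant factor 2 > 1, so H_1 ≅ Z/2Z.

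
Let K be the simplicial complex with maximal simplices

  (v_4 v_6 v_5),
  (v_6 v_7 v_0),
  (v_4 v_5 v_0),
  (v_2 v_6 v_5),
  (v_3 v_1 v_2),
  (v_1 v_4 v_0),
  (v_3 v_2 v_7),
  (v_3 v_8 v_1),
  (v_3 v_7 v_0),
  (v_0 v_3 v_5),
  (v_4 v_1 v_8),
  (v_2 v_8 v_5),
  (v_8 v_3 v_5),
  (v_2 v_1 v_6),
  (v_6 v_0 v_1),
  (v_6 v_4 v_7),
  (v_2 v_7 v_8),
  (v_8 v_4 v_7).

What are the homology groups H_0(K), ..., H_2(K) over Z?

Fix the vertex order v_0 < v_1 < v_2 < v_3 < v_4 < v_5 < v_6 < v_7 < v_8 and write every simplex with vertices in increasing order. Then dim K = 2 and the simplices of K are:

  0-simplices (9): [v_0], [v_1], [v_2], [v_3], [v_4], [v_5], [v_6], [v_7], [v_8]
  1-simplices (27): (27 of them)
  2-simplices (18): (18 of them)

giving chain groups C_0 ≅ Z^9, C_1 ≅ Z^27, C_2 ≅ Z^18.

∂_1: C_1 → C_0 sends each edge [p,q] (with p < q) to q − p. For instance
  ∂[v_0,v_7] = [v_7] − [v_0].
As a 9×27 matrix over Z this has rank 8, with invariant factors (1,1,1,1,1,1,1,1).

The boundary map ∂_2: C_2 → C_1 maps a triangle to the signed sum of its edges. For instance
  ∂[v_0,v_1,v_4] = [v_1,v_4] − [v_0,v_4] + [v_0,v_1],
  ∂[v_1,v_2,v_6] = [v_2,v_6] − [v_1,v_6] + [v_1,v_2].
The resulting 27×18 matrix has rank 18, and its Smith normal form has invariant factors (1,1,1,1,1,1,1,1,1,1,1,1,1,1,1,1,1,2).

Computing H_k = (kernel of ∂_k) / (image of ∂_{k+1}):

  H_0: rank C_0 − rank ∂_1 = 9 − 8 = 1, and the invariant factors of ∂_1 are all 1, so H_0 ≅ Z.
  H_1: rank ker ∂_1 − rank ∂_2 = (27 − 8) − 18 = 1, and ∂_2 has invariant factor 2 > 1, so H_1 ≅ Z ⊕ Z/2.
  H_2: rank ker ∂_2 − rank ∂_3 = (18 − 18) − 0 = 0, and there is no ∂_3, so H_2 ≅ 0.

H_0 = Z,  H_1 = Z ⊕ Z/2,  H_2 = 0.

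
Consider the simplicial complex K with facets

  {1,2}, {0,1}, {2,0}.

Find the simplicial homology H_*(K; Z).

H_0 = Z,  H_1 = Z.

Take the total order 0 < 1 < 2 on the vertex set. Then K (dimension 1) consists of the simplices:

  0-simplices (3): [0], [1], [2]
  1-simplices (3): [0,1], [0,2], [1,2]

so the chain groups are C_0 ≅ Z^3, C_1 ≅ Z^3.

The boundary map ∂_1: C_1 → C_0 is given by ∂[p,q] = [q] − [p]. For instance
  ∂[1,2] = [2] − [1].
The 3×3 boundary matrix has rank 2 and Smith normal form diag(1,1).

Computing H_k = (kernel of ∂_k) / (image of ∂_{k+1}):

  H_0: rank C_0 − rank ∂_1 = 3 − 2 = 1, and the invariant factors of ∂_1 are all 1, so H_0 ≅ Z.
  H_1: rank ker ∂_1 − rank ∂_2 = (3 − 2) − 0 = 1, and there is no ∂_2, so H_1 ≅ Z.

(K is a triangulation of the circle S^1.)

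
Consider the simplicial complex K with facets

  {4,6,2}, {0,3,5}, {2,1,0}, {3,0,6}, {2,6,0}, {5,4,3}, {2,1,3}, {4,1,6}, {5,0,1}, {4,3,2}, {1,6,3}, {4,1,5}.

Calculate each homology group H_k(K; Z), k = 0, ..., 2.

H_0 ≅ Z,  H_1 ≅ Z/2,  H_2 = 0.

Fix the vertex order 0 < 1 < 2 < 3 < 4 < 5 < 6 and write every simplex with vertices in increasing order. Then dim K = 2 and the simplices of K are:

  0-simplices (7): [0], [1], [2], [3], [4], [5], [6]
  1-simplices (18): [0,1], [0,2], [0,3], [0,5], [0,6], [1,2], [1,3], [1,4], [1,5], [1,6], [2,3], [2,4], [2,6], [3,4], [3,5], [3,6], [4,5], [4,6]
  2-simplices (12): [0,1,2], [0,1,5], [0,2,6], [0,3,5], [0,3,6], [1,2,3], [1,3,6], [1,4,5], [1,4,6], [2,3,4], [2,4,6], [3,4,5]

Hence C_0 ≅ Z^7, C_1 ≅ Z^18, C_2 ≅ Z^12.

∂_1: C_1 → C_0 is given by ∂[p,q] = [q] − [p]. For instance
  ∂[0,6] = [6] − [0].
As a 7×18 matrix over Z this has rank 6, with invariant factors (1,1,1,1,1,1).

∂_2: C_2 → C_1 maps a triangle to the signed sum of its edges. For instance
  ∂[0,2,6] = [2,6] − [0,6] + [0,2],
  ∂[3,4,5] = [4,5] − [3,5] + [3,4].
The 18×12 boundary matrix has rank 12 and Smith normal form diag(1,1,1,1,1,1,1,1,1,1,1,2).

Reading off H_k = ker ∂_k / im ∂_{k+1}:

  H_0: rank C_0 − rank ∂_1 = 7 − 6 = 1, and the invariant factors of ∂_1 are all 1, so H_0 ≅ Z.
  H_1: rank ker ∂_1 − rank ∂_2 = (18 − 6) − 12 = 0, and ∂_2 has invariant factor 2 > 1, so H_1 ≅ Z/2.
  H_2: rank ker ∂_2 − rank ∂_3 = (12 − 12) − 0 = 0, and there is no ∂_3, so H_2 ≅ 0.

As a check, the Euler characteristic is 7 − 18 + 12 = 1, which agrees with 1 − 0 + 0 = 1.
(K is a triangulation of the real projective plane RP^2.)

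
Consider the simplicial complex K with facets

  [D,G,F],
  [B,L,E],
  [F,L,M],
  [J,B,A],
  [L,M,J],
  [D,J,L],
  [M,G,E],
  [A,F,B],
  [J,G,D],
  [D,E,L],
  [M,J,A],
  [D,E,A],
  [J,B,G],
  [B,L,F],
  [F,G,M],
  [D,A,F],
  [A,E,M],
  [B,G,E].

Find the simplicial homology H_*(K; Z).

H_0 ≅ Z,  H_1 ≅ Z^2,  H_2 ≅ Z.

Fix the vertex order A < B < D < E < F < G < J < L < M and write every simplex with vertices in increasing order. Then dim K = 2 and the simplices of K are:

  0-simplices (9): A, B, D, E, F, G, J, L, M
  1-simplices (27): AB, AD, AE, AF, AJ, AM, BE, BF, BG, BJ, BL, DE, DF, DG, DJ, DL, EG, EL, EM, FG, FL, FM, GJ, GM, JL, JM, LM
  2-simplices (18): ABF, ABJ, ADE, ADF, AEM, AJM, BEG, BEL, BFL, BGJ, DEL, DFG, DGJ, DJL, EGM, FGM, FLM, JLM

Hence C_0 ≅ Z^9, C_1 ≅ Z^27, C_2 ≅ Z^18.

The boundary map ∂_1: C_1 → C_0 maps an edge to its endpoints' difference, ∂[p,q] = q − p. For instance
  ∂EG = G − E.
The 9×27 boundary matrix has rank 8 and Smith normal form diag(1,1,1,1,1,1,1,1).

The boundary map ∂_2: C_2 → C_1 acts by ∂[p,q,r] = [q,r] − [p,r] + [p,q]. For instance
  ∂BEG = EG − BG + BE,
  ∂FGM = GM − FM + FG.
As a 27×18 matrix over Z this has rank 17, with invariant factors (1,1,1,1,1,1,1,1,1,1,1,1,1,1,1,1,1).

From H_k ≅ ker(∂_k) / im(∂_{k+1}) we obtain:

  H_0: rank C_0 − rank ∂_1 = 9 − 8 = 1, and the invariant factors of ∂_1 are all 1, so H_0 ≅ Z.
  H_1: rank ker ∂_1 − rank ∂_2 = (27 − 8) − 17 = 2, and the invariant factors of ∂_2 are all 1, so H_1 ≅ Z^2.
  H_2: rank ker ∂_2 − rank ∂_3 = (18 − 17) − 0 = 1, and there is no ∂_3, so H_2 ≅ Z.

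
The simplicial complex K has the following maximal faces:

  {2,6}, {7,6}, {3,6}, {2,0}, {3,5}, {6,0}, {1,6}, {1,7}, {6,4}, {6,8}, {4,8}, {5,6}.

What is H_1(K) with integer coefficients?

H_1 ≅ Z^4.

Order the vertices as 0 < 1 < 2 < 3 < 4 < 5 < 6 < 7 < 8. Listing each simplex with vertices in this order, K has dimension 1 with simplices:

  0-simplices (9): [0], [1], [2], [3], [4], [5], [6], [7], [8]
  1-simplices (12): [0,2], [0,6], [1,6], [1,7], [2,6], [3,5], [3,6], [4,6], [4,8], [5,6], [6,7], [6,8]

so the chain groups are C_0 ≅ Z^9, C_1 ≅ Z^12.

Boundary ∂_1: C_1 → C_0 is given by ∂[p,q] = [q] − [p].
This gives a 9×12 integer matrix of rank 8; reducing to Smith normal form yields diagonal entries (1,1,1,1,1,1,1,1).

Now H_k = ker ∂_k / im ∂_{k+1}, so:

  H_1: rank ker ∂_1 − rank ∂_2 = (12 − 8) − 0 = 4, and there is no ∂_2, so H_1 = Z^4.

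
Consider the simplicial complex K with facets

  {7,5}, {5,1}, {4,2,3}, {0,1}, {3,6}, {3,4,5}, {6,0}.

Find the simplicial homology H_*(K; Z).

Order the vertices as 0 < 1 < 2 < 3 < 4 < 5 < 6 < 7. Listing each simplex with vertices in this order, K has dimension 2 with simplices:

  0-simplices (8): [0], [1], [2], [3], [4], [5], [6], [7]
  1-simplices (10): [0,1], [0,6], [1,5], [2,3], [2,4], [3,4], [3,5], [3,6], [4,5], [5,7]
  2-simplices (2): [2,3,4], [3,4,5]

giving chain groups C_0 ≅ Z^8, C_1 ≅ Z^10, C_2 ≅ Z^2.

∂_1: C_1 → C_0 sends each edge [p,q] (with p < q) to q − p. For instance
  ∂[5,7] = [7] − [5].
As a 8×10 matrix over Z this has rank 7, with invariant factors (1,1,1,1,1,1,1).

Boundary ∂_2: C_2 → C_1 sends each 2-simplex [p,q,r] to [q,r] − [p,r] + [p,q]. For instance
  ∂[2,3,4] = [3,4] − [2,4] + [2,3],
  ∂[3,4,5] = [4,5] − [3,5] + [3,4].
The 10×2 boundary matrix has rank 2 and Smith normal form diag(1,1).

Computing H_k = (kernel of ∂_k) / (image of ∂_{k+1}):

  H_0: rank C_0 − rank ∂_1 = 8 − 7 = 1, and the invariant factors of ∂_1 are all 1, so H_0 = Z.
  H_1: rank ker ∂_1 − rank ∂_2 = (10 − 7) − 2 = 1, and the invariant factors of ∂_2 are all 1, so H_1 = Z.
  H_2: rank ker ∂_2 − rank ∂_3 = (2 − 2) − 0 = 0, and there is no ∂_3, so H_2 = 0.

As a check, the Euler characteristic is 8 − 10 + 2 = 0, which agrees with 1 − 1 + 0 = 0.

H_0 ≅ Z,  H_1 ≅ Z,  H_2 = 0.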